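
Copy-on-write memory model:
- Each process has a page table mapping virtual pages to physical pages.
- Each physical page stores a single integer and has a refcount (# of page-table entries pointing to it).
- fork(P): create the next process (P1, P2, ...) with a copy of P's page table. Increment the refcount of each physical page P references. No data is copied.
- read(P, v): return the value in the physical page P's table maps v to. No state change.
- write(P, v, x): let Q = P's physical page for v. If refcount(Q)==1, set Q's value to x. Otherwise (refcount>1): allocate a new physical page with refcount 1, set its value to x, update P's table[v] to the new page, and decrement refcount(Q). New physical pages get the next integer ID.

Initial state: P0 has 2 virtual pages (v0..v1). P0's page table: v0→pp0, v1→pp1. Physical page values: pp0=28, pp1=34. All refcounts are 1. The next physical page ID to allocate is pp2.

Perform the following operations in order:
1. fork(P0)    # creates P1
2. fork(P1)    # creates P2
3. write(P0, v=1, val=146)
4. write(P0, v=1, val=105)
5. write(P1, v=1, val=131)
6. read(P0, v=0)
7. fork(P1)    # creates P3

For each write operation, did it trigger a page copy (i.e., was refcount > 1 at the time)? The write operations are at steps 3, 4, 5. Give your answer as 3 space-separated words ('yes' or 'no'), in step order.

Op 1: fork(P0) -> P1. 2 ppages; refcounts: pp0:2 pp1:2
Op 2: fork(P1) -> P2. 2 ppages; refcounts: pp0:3 pp1:3
Op 3: write(P0, v1, 146). refcount(pp1)=3>1 -> COPY to pp2. 3 ppages; refcounts: pp0:3 pp1:2 pp2:1
Op 4: write(P0, v1, 105). refcount(pp2)=1 -> write in place. 3 ppages; refcounts: pp0:3 pp1:2 pp2:1
Op 5: write(P1, v1, 131). refcount(pp1)=2>1 -> COPY to pp3. 4 ppages; refcounts: pp0:3 pp1:1 pp2:1 pp3:1
Op 6: read(P0, v0) -> 28. No state change.
Op 7: fork(P1) -> P3. 4 ppages; refcounts: pp0:4 pp1:1 pp2:1 pp3:2

yes no yes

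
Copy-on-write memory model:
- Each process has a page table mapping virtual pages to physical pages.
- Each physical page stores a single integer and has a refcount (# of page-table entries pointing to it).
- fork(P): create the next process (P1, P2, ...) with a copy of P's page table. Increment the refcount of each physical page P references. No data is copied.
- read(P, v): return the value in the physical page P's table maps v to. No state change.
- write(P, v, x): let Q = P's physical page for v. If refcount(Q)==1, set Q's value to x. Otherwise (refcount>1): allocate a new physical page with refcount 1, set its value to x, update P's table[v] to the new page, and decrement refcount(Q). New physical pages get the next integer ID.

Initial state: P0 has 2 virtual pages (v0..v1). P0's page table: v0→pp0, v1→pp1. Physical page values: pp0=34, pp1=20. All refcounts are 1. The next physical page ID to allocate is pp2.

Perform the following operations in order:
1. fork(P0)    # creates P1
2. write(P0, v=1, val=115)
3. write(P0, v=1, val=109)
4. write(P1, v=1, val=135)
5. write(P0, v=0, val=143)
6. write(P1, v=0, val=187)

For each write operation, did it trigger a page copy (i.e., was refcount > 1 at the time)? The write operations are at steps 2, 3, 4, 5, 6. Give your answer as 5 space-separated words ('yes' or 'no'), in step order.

Op 1: fork(P0) -> P1. 2 ppages; refcounts: pp0:2 pp1:2
Op 2: write(P0, v1, 115). refcount(pp1)=2>1 -> COPY to pp2. 3 ppages; refcounts: pp0:2 pp1:1 pp2:1
Op 3: write(P0, v1, 109). refcount(pp2)=1 -> write in place. 3 ppages; refcounts: pp0:2 pp1:1 pp2:1
Op 4: write(P1, v1, 135). refcount(pp1)=1 -> write in place. 3 ppages; refcounts: pp0:2 pp1:1 pp2:1
Op 5: write(P0, v0, 143). refcount(pp0)=2>1 -> COPY to pp3. 4 ppages; refcounts: pp0:1 pp1:1 pp2:1 pp3:1
Op 6: write(P1, v0, 187). refcount(pp0)=1 -> write in place. 4 ppages; refcounts: pp0:1 pp1:1 pp2:1 pp3:1

yes no no yes no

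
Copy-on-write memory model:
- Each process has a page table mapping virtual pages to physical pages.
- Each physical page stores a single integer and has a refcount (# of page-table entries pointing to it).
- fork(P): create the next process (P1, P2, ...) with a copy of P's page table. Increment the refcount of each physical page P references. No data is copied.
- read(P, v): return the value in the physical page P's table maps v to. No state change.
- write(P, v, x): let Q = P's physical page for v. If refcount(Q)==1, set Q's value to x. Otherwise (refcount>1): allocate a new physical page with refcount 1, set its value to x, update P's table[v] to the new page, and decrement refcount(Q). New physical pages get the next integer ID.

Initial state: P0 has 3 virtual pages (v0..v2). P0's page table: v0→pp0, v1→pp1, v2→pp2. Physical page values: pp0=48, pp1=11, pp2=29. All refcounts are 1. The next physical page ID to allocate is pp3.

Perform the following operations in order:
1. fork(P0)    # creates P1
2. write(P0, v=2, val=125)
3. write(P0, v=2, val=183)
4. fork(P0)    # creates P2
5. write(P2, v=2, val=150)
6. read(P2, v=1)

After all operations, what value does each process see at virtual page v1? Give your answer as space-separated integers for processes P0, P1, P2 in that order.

Answer: 11 11 11

Derivation:
Op 1: fork(P0) -> P1. 3 ppages; refcounts: pp0:2 pp1:2 pp2:2
Op 2: write(P0, v2, 125). refcount(pp2)=2>1 -> COPY to pp3. 4 ppages; refcounts: pp0:2 pp1:2 pp2:1 pp3:1
Op 3: write(P0, v2, 183). refcount(pp3)=1 -> write in place. 4 ppages; refcounts: pp0:2 pp1:2 pp2:1 pp3:1
Op 4: fork(P0) -> P2. 4 ppages; refcounts: pp0:3 pp1:3 pp2:1 pp3:2
Op 5: write(P2, v2, 150). refcount(pp3)=2>1 -> COPY to pp4. 5 ppages; refcounts: pp0:3 pp1:3 pp2:1 pp3:1 pp4:1
Op 6: read(P2, v1) -> 11. No state change.
P0: v1 -> pp1 = 11
P1: v1 -> pp1 = 11
P2: v1 -> pp1 = 11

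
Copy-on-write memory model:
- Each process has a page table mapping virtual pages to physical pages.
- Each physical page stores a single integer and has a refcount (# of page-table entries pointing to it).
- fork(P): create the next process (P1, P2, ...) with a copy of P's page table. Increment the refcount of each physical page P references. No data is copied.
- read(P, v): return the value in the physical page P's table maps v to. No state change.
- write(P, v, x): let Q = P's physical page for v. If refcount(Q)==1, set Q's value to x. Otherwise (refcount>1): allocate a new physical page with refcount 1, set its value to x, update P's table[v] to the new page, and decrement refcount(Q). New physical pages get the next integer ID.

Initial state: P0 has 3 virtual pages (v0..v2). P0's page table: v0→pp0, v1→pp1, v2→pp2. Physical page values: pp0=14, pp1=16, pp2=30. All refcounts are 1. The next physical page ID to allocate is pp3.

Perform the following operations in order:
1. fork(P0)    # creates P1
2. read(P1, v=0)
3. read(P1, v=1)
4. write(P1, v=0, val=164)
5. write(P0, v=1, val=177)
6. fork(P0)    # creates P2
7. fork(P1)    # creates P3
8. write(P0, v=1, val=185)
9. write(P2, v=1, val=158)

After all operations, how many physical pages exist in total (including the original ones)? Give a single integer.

Answer: 6

Derivation:
Op 1: fork(P0) -> P1. 3 ppages; refcounts: pp0:2 pp1:2 pp2:2
Op 2: read(P1, v0) -> 14. No state change.
Op 3: read(P1, v1) -> 16. No state change.
Op 4: write(P1, v0, 164). refcount(pp0)=2>1 -> COPY to pp3. 4 ppages; refcounts: pp0:1 pp1:2 pp2:2 pp3:1
Op 5: write(P0, v1, 177). refcount(pp1)=2>1 -> COPY to pp4. 5 ppages; refcounts: pp0:1 pp1:1 pp2:2 pp3:1 pp4:1
Op 6: fork(P0) -> P2. 5 ppages; refcounts: pp0:2 pp1:1 pp2:3 pp3:1 pp4:2
Op 7: fork(P1) -> P3. 5 ppages; refcounts: pp0:2 pp1:2 pp2:4 pp3:2 pp4:2
Op 8: write(P0, v1, 185). refcount(pp4)=2>1 -> COPY to pp5. 6 ppages; refcounts: pp0:2 pp1:2 pp2:4 pp3:2 pp4:1 pp5:1
Op 9: write(P2, v1, 158). refcount(pp4)=1 -> write in place. 6 ppages; refcounts: pp0:2 pp1:2 pp2:4 pp3:2 pp4:1 pp5:1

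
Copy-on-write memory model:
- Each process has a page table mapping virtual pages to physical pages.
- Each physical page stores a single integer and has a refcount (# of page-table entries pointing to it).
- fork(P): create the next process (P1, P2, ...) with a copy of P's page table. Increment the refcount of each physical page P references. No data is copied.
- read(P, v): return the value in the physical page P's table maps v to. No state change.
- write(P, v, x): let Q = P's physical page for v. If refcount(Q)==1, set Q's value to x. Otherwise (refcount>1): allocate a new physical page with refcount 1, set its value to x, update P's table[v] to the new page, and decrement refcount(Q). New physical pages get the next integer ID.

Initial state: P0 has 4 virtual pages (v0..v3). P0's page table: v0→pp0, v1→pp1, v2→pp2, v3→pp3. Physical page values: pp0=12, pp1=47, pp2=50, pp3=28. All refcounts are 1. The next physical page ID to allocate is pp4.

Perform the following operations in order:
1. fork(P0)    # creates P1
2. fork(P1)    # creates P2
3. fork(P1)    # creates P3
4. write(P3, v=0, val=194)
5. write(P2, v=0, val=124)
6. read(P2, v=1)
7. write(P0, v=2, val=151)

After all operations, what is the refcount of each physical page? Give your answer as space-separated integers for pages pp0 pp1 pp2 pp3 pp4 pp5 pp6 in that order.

Answer: 2 4 3 4 1 1 1

Derivation:
Op 1: fork(P0) -> P1. 4 ppages; refcounts: pp0:2 pp1:2 pp2:2 pp3:2
Op 2: fork(P1) -> P2. 4 ppages; refcounts: pp0:3 pp1:3 pp2:3 pp3:3
Op 3: fork(P1) -> P3. 4 ppages; refcounts: pp0:4 pp1:4 pp2:4 pp3:4
Op 4: write(P3, v0, 194). refcount(pp0)=4>1 -> COPY to pp4. 5 ppages; refcounts: pp0:3 pp1:4 pp2:4 pp3:4 pp4:1
Op 5: write(P2, v0, 124). refcount(pp0)=3>1 -> COPY to pp5. 6 ppages; refcounts: pp0:2 pp1:4 pp2:4 pp3:4 pp4:1 pp5:1
Op 6: read(P2, v1) -> 47. No state change.
Op 7: write(P0, v2, 151). refcount(pp2)=4>1 -> COPY to pp6. 7 ppages; refcounts: pp0:2 pp1:4 pp2:3 pp3:4 pp4:1 pp5:1 pp6:1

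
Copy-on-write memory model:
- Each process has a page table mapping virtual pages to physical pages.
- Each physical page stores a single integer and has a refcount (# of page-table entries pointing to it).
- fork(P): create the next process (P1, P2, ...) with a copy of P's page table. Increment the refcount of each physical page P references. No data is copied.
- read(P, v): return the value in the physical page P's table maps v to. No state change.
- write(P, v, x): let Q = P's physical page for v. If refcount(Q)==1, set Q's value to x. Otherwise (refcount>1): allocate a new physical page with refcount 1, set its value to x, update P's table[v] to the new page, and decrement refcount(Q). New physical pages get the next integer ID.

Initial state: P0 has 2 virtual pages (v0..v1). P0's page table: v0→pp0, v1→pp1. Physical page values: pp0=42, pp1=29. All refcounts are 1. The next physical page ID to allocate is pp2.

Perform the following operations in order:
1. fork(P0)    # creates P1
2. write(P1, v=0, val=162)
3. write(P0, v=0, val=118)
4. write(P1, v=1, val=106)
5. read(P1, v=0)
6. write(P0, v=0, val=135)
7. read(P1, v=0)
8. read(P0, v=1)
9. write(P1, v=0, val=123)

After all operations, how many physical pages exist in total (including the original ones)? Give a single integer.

Op 1: fork(P0) -> P1. 2 ppages; refcounts: pp0:2 pp1:2
Op 2: write(P1, v0, 162). refcount(pp0)=2>1 -> COPY to pp2. 3 ppages; refcounts: pp0:1 pp1:2 pp2:1
Op 3: write(P0, v0, 118). refcount(pp0)=1 -> write in place. 3 ppages; refcounts: pp0:1 pp1:2 pp2:1
Op 4: write(P1, v1, 106). refcount(pp1)=2>1 -> COPY to pp3. 4 ppages; refcounts: pp0:1 pp1:1 pp2:1 pp3:1
Op 5: read(P1, v0) -> 162. No state change.
Op 6: write(P0, v0, 135). refcount(pp0)=1 -> write in place. 4 ppages; refcounts: pp0:1 pp1:1 pp2:1 pp3:1
Op 7: read(P1, v0) -> 162. No state change.
Op 8: read(P0, v1) -> 29. No state change.
Op 9: write(P1, v0, 123). refcount(pp2)=1 -> write in place. 4 ppages; refcounts: pp0:1 pp1:1 pp2:1 pp3:1

Answer: 4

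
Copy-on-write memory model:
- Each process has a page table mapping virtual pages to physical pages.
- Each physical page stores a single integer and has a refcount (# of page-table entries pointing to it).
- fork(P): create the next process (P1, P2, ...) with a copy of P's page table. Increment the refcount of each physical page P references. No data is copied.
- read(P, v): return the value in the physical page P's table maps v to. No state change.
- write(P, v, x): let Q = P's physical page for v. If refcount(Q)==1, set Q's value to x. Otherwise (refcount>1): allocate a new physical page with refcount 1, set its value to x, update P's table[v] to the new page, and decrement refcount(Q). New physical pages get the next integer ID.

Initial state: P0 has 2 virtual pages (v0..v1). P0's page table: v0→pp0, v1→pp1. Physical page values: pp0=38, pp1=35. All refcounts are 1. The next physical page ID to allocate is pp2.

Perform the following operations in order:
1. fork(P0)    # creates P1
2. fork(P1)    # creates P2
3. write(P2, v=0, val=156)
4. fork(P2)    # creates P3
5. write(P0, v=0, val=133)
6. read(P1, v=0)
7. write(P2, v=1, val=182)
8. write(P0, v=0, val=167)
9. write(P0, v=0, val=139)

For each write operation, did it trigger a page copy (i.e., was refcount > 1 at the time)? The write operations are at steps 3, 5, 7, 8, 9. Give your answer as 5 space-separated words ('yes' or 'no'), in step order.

Op 1: fork(P0) -> P1. 2 ppages; refcounts: pp0:2 pp1:2
Op 2: fork(P1) -> P2. 2 ppages; refcounts: pp0:3 pp1:3
Op 3: write(P2, v0, 156). refcount(pp0)=3>1 -> COPY to pp2. 3 ppages; refcounts: pp0:2 pp1:3 pp2:1
Op 4: fork(P2) -> P3. 3 ppages; refcounts: pp0:2 pp1:4 pp2:2
Op 5: write(P0, v0, 133). refcount(pp0)=2>1 -> COPY to pp3. 4 ppages; refcounts: pp0:1 pp1:4 pp2:2 pp3:1
Op 6: read(P1, v0) -> 38. No state change.
Op 7: write(P2, v1, 182). refcount(pp1)=4>1 -> COPY to pp4. 5 ppages; refcounts: pp0:1 pp1:3 pp2:2 pp3:1 pp4:1
Op 8: write(P0, v0, 167). refcount(pp3)=1 -> write in place. 5 ppages; refcounts: pp0:1 pp1:3 pp2:2 pp3:1 pp4:1
Op 9: write(P0, v0, 139). refcount(pp3)=1 -> write in place. 5 ppages; refcounts: pp0:1 pp1:3 pp2:2 pp3:1 pp4:1

yes yes yes no no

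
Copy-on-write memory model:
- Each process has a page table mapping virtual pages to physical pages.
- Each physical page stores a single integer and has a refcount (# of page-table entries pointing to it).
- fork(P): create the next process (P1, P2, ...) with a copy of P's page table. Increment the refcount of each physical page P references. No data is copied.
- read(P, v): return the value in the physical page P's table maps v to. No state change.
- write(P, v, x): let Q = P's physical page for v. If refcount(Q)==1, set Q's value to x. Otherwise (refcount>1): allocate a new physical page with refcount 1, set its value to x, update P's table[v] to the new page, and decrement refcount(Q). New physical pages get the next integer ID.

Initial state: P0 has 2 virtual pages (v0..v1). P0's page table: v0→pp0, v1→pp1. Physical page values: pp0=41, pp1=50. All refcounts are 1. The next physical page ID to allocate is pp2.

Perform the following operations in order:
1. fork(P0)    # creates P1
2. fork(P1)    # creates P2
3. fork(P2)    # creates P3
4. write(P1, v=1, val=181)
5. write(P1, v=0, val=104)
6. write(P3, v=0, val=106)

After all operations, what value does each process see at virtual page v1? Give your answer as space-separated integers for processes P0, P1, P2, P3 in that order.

Op 1: fork(P0) -> P1. 2 ppages; refcounts: pp0:2 pp1:2
Op 2: fork(P1) -> P2. 2 ppages; refcounts: pp0:3 pp1:3
Op 3: fork(P2) -> P3. 2 ppages; refcounts: pp0:4 pp1:4
Op 4: write(P1, v1, 181). refcount(pp1)=4>1 -> COPY to pp2. 3 ppages; refcounts: pp0:4 pp1:3 pp2:1
Op 5: write(P1, v0, 104). refcount(pp0)=4>1 -> COPY to pp3. 4 ppages; refcounts: pp0:3 pp1:3 pp2:1 pp3:1
Op 6: write(P3, v0, 106). refcount(pp0)=3>1 -> COPY to pp4. 5 ppages; refcounts: pp0:2 pp1:3 pp2:1 pp3:1 pp4:1
P0: v1 -> pp1 = 50
P1: v1 -> pp2 = 181
P2: v1 -> pp1 = 50
P3: v1 -> pp1 = 50

Answer: 50 181 50 50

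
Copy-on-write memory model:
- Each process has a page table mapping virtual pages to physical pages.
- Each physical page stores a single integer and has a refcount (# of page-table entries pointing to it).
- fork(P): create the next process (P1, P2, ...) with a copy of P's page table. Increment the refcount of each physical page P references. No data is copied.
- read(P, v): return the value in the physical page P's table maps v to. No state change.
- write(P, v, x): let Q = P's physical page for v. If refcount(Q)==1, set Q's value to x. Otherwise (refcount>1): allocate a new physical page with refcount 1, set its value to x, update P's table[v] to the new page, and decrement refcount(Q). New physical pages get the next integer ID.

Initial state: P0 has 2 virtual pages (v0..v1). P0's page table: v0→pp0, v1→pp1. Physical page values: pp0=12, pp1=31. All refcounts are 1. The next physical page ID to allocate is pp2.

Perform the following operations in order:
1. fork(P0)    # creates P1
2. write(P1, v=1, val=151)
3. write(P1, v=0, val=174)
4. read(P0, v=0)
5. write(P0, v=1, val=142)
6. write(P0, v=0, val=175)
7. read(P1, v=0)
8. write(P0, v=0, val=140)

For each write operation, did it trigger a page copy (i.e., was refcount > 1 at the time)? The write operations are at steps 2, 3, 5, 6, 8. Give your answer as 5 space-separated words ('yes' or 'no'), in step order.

Op 1: fork(P0) -> P1. 2 ppages; refcounts: pp0:2 pp1:2
Op 2: write(P1, v1, 151). refcount(pp1)=2>1 -> COPY to pp2. 3 ppages; refcounts: pp0:2 pp1:1 pp2:1
Op 3: write(P1, v0, 174). refcount(pp0)=2>1 -> COPY to pp3. 4 ppages; refcounts: pp0:1 pp1:1 pp2:1 pp3:1
Op 4: read(P0, v0) -> 12. No state change.
Op 5: write(P0, v1, 142). refcount(pp1)=1 -> write in place. 4 ppages; refcounts: pp0:1 pp1:1 pp2:1 pp3:1
Op 6: write(P0, v0, 175). refcount(pp0)=1 -> write in place. 4 ppages; refcounts: pp0:1 pp1:1 pp2:1 pp3:1
Op 7: read(P1, v0) -> 174. No state change.
Op 8: write(P0, v0, 140). refcount(pp0)=1 -> write in place. 4 ppages; refcounts: pp0:1 pp1:1 pp2:1 pp3:1

yes yes no no no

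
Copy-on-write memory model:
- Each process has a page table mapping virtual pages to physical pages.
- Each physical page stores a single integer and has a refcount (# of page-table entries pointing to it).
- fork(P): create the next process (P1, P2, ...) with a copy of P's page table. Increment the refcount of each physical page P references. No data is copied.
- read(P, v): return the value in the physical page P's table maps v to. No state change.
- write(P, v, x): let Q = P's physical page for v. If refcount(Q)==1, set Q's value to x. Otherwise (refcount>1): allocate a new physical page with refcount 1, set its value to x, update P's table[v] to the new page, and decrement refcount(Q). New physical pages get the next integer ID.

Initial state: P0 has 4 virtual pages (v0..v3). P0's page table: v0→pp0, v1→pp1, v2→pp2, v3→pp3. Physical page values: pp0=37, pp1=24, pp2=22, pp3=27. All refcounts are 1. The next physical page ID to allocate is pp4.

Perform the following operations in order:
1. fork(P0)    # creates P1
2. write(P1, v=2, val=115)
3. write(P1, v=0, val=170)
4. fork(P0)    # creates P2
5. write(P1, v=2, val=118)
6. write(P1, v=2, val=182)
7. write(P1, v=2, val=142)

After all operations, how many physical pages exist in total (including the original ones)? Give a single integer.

Op 1: fork(P0) -> P1. 4 ppages; refcounts: pp0:2 pp1:2 pp2:2 pp3:2
Op 2: write(P1, v2, 115). refcount(pp2)=2>1 -> COPY to pp4. 5 ppages; refcounts: pp0:2 pp1:2 pp2:1 pp3:2 pp4:1
Op 3: write(P1, v0, 170). refcount(pp0)=2>1 -> COPY to pp5. 6 ppages; refcounts: pp0:1 pp1:2 pp2:1 pp3:2 pp4:1 pp5:1
Op 4: fork(P0) -> P2. 6 ppages; refcounts: pp0:2 pp1:3 pp2:2 pp3:3 pp4:1 pp5:1
Op 5: write(P1, v2, 118). refcount(pp4)=1 -> write in place. 6 ppages; refcounts: pp0:2 pp1:3 pp2:2 pp3:3 pp4:1 pp5:1
Op 6: write(P1, v2, 182). refcount(pp4)=1 -> write in place. 6 ppages; refcounts: pp0:2 pp1:3 pp2:2 pp3:3 pp4:1 pp5:1
Op 7: write(P1, v2, 142). refcount(pp4)=1 -> write in place. 6 ppages; refcounts: pp0:2 pp1:3 pp2:2 pp3:3 pp4:1 pp5:1

Answer: 6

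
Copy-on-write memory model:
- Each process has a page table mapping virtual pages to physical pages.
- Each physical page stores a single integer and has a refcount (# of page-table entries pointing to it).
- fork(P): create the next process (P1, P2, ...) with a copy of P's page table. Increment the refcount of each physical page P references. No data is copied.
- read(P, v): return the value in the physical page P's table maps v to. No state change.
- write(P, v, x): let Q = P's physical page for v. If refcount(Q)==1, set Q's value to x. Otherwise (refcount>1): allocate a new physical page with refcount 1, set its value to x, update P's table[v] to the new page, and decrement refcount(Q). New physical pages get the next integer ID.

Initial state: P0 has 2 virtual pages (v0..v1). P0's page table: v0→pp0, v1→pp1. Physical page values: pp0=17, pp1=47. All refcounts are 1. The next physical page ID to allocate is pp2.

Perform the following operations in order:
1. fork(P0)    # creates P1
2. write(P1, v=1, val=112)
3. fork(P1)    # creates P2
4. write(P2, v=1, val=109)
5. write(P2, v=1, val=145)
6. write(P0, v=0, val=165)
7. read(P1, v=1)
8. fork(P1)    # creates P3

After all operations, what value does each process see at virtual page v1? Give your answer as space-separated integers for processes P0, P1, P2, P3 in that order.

Answer: 47 112 145 112

Derivation:
Op 1: fork(P0) -> P1. 2 ppages; refcounts: pp0:2 pp1:2
Op 2: write(P1, v1, 112). refcount(pp1)=2>1 -> COPY to pp2. 3 ppages; refcounts: pp0:2 pp1:1 pp2:1
Op 3: fork(P1) -> P2. 3 ppages; refcounts: pp0:3 pp1:1 pp2:2
Op 4: write(P2, v1, 109). refcount(pp2)=2>1 -> COPY to pp3. 4 ppages; refcounts: pp0:3 pp1:1 pp2:1 pp3:1
Op 5: write(P2, v1, 145). refcount(pp3)=1 -> write in place. 4 ppages; refcounts: pp0:3 pp1:1 pp2:1 pp3:1
Op 6: write(P0, v0, 165). refcount(pp0)=3>1 -> COPY to pp4. 5 ppages; refcounts: pp0:2 pp1:1 pp2:1 pp3:1 pp4:1
Op 7: read(P1, v1) -> 112. No state change.
Op 8: fork(P1) -> P3. 5 ppages; refcounts: pp0:3 pp1:1 pp2:2 pp3:1 pp4:1
P0: v1 -> pp1 = 47
P1: v1 -> pp2 = 112
P2: v1 -> pp3 = 145
P3: v1 -> pp2 = 112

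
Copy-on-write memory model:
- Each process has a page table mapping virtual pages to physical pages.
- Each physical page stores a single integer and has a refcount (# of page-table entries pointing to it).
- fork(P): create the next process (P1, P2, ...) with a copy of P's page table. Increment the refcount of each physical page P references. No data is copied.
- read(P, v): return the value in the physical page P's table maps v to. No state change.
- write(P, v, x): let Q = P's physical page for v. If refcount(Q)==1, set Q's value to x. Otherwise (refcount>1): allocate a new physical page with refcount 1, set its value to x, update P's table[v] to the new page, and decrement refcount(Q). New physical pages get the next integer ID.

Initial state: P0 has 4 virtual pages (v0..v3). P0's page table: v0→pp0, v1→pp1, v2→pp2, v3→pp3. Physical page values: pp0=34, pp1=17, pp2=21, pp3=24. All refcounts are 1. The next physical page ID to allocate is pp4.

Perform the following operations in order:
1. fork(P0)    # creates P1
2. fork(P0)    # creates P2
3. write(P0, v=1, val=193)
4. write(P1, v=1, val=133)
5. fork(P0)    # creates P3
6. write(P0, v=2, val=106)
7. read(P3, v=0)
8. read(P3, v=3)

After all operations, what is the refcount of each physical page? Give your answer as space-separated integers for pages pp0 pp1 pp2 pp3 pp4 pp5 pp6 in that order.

Answer: 4 1 3 4 2 1 1

Derivation:
Op 1: fork(P0) -> P1. 4 ppages; refcounts: pp0:2 pp1:2 pp2:2 pp3:2
Op 2: fork(P0) -> P2. 4 ppages; refcounts: pp0:3 pp1:3 pp2:3 pp3:3
Op 3: write(P0, v1, 193). refcount(pp1)=3>1 -> COPY to pp4. 5 ppages; refcounts: pp0:3 pp1:2 pp2:3 pp3:3 pp4:1
Op 4: write(P1, v1, 133). refcount(pp1)=2>1 -> COPY to pp5. 6 ppages; refcounts: pp0:3 pp1:1 pp2:3 pp3:3 pp4:1 pp5:1
Op 5: fork(P0) -> P3. 6 ppages; refcounts: pp0:4 pp1:1 pp2:4 pp3:4 pp4:2 pp5:1
Op 6: write(P0, v2, 106). refcount(pp2)=4>1 -> COPY to pp6. 7 ppages; refcounts: pp0:4 pp1:1 pp2:3 pp3:4 pp4:2 pp5:1 pp6:1
Op 7: read(P3, v0) -> 34. No state change.
Op 8: read(P3, v3) -> 24. No state change.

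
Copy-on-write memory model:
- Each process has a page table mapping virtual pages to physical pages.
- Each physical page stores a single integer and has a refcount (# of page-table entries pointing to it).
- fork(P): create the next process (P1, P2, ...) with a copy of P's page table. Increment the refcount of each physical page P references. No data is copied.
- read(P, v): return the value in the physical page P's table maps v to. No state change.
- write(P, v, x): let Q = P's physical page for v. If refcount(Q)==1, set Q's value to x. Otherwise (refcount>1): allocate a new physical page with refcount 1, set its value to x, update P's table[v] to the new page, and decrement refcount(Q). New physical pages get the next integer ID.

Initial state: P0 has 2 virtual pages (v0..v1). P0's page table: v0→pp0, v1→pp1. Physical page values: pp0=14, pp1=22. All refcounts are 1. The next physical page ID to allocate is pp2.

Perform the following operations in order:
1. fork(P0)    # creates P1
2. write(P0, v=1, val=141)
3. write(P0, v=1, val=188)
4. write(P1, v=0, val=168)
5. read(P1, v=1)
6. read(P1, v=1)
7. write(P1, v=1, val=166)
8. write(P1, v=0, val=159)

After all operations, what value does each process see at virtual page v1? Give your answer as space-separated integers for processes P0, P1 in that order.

Op 1: fork(P0) -> P1. 2 ppages; refcounts: pp0:2 pp1:2
Op 2: write(P0, v1, 141). refcount(pp1)=2>1 -> COPY to pp2. 3 ppages; refcounts: pp0:2 pp1:1 pp2:1
Op 3: write(P0, v1, 188). refcount(pp2)=1 -> write in place. 3 ppages; refcounts: pp0:2 pp1:1 pp2:1
Op 4: write(P1, v0, 168). refcount(pp0)=2>1 -> COPY to pp3. 4 ppages; refcounts: pp0:1 pp1:1 pp2:1 pp3:1
Op 5: read(P1, v1) -> 22. No state change.
Op 6: read(P1, v1) -> 22. No state change.
Op 7: write(P1, v1, 166). refcount(pp1)=1 -> write in place. 4 ppages; refcounts: pp0:1 pp1:1 pp2:1 pp3:1
Op 8: write(P1, v0, 159). refcount(pp3)=1 -> write in place. 4 ppages; refcounts: pp0:1 pp1:1 pp2:1 pp3:1
P0: v1 -> pp2 = 188
P1: v1 -> pp1 = 166

Answer: 188 166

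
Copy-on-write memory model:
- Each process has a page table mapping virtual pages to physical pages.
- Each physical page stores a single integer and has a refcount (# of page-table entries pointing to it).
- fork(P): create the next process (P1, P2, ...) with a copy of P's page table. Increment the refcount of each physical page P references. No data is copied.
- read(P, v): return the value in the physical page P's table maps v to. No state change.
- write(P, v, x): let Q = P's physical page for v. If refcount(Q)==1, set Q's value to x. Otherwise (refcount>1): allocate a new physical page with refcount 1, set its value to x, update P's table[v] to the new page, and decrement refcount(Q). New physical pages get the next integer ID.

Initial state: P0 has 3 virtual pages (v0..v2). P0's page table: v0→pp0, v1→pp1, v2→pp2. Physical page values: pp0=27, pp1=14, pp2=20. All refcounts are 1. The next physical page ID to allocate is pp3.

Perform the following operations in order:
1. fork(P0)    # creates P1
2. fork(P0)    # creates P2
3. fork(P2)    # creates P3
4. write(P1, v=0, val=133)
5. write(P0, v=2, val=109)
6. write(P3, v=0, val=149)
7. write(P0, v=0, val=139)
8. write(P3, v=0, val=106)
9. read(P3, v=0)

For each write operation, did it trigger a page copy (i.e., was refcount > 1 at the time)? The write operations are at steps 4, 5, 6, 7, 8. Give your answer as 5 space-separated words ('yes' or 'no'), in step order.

Op 1: fork(P0) -> P1. 3 ppages; refcounts: pp0:2 pp1:2 pp2:2
Op 2: fork(P0) -> P2. 3 ppages; refcounts: pp0:3 pp1:3 pp2:3
Op 3: fork(P2) -> P3. 3 ppages; refcounts: pp0:4 pp1:4 pp2:4
Op 4: write(P1, v0, 133). refcount(pp0)=4>1 -> COPY to pp3. 4 ppages; refcounts: pp0:3 pp1:4 pp2:4 pp3:1
Op 5: write(P0, v2, 109). refcount(pp2)=4>1 -> COPY to pp4. 5 ppages; refcounts: pp0:3 pp1:4 pp2:3 pp3:1 pp4:1
Op 6: write(P3, v0, 149). refcount(pp0)=3>1 -> COPY to pp5. 6 ppages; refcounts: pp0:2 pp1:4 pp2:3 pp3:1 pp4:1 pp5:1
Op 7: write(P0, v0, 139). refcount(pp0)=2>1 -> COPY to pp6. 7 ppages; refcounts: pp0:1 pp1:4 pp2:3 pp3:1 pp4:1 pp5:1 pp6:1
Op 8: write(P3, v0, 106). refcount(pp5)=1 -> write in place. 7 ppages; refcounts: pp0:1 pp1:4 pp2:3 pp3:1 pp4:1 pp5:1 pp6:1
Op 9: read(P3, v0) -> 106. No state change.

yes yes yes yes no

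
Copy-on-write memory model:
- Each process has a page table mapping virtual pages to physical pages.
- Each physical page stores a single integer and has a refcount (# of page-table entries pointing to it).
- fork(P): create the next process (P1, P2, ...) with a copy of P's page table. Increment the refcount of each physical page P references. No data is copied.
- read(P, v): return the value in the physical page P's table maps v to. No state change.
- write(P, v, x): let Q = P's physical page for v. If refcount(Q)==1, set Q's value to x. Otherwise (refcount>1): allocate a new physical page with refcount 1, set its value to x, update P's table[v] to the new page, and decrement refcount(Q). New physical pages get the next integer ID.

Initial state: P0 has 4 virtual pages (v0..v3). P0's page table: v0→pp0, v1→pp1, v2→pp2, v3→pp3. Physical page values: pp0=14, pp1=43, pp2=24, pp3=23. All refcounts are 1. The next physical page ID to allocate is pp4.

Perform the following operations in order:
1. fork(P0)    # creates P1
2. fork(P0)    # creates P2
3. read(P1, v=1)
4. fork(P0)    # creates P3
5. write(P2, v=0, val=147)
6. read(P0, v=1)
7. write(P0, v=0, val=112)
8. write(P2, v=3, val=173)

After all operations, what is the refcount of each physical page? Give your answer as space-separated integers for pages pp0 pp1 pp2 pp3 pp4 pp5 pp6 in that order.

Op 1: fork(P0) -> P1. 4 ppages; refcounts: pp0:2 pp1:2 pp2:2 pp3:2
Op 2: fork(P0) -> P2. 4 ppages; refcounts: pp0:3 pp1:3 pp2:3 pp3:3
Op 3: read(P1, v1) -> 43. No state change.
Op 4: fork(P0) -> P3. 4 ppages; refcounts: pp0:4 pp1:4 pp2:4 pp3:4
Op 5: write(P2, v0, 147). refcount(pp0)=4>1 -> COPY to pp4. 5 ppages; refcounts: pp0:3 pp1:4 pp2:4 pp3:4 pp4:1
Op 6: read(P0, v1) -> 43. No state change.
Op 7: write(P0, v0, 112). refcount(pp0)=3>1 -> COPY to pp5. 6 ppages; refcounts: pp0:2 pp1:4 pp2:4 pp3:4 pp4:1 pp5:1
Op 8: write(P2, v3, 173). refcount(pp3)=4>1 -> COPY to pp6. 7 ppages; refcounts: pp0:2 pp1:4 pp2:4 pp3:3 pp4:1 pp5:1 pp6:1

Answer: 2 4 4 3 1 1 1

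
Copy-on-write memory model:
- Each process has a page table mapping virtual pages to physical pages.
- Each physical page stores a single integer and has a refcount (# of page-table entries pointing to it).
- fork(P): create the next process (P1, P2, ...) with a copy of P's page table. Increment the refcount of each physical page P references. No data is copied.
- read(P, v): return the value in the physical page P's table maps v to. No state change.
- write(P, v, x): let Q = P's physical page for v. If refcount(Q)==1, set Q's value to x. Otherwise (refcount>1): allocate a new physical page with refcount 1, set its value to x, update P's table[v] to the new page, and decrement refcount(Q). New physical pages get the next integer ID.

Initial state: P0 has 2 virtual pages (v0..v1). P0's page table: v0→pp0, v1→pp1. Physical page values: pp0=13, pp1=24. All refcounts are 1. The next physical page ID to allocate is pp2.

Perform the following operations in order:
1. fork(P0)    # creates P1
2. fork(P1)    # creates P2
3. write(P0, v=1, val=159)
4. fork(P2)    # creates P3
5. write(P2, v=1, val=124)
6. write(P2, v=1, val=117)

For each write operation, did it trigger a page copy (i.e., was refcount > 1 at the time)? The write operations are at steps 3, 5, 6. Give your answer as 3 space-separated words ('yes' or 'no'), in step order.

Op 1: fork(P0) -> P1. 2 ppages; refcounts: pp0:2 pp1:2
Op 2: fork(P1) -> P2. 2 ppages; refcounts: pp0:3 pp1:3
Op 3: write(P0, v1, 159). refcount(pp1)=3>1 -> COPY to pp2. 3 ppages; refcounts: pp0:3 pp1:2 pp2:1
Op 4: fork(P2) -> P3. 3 ppages; refcounts: pp0:4 pp1:3 pp2:1
Op 5: write(P2, v1, 124). refcount(pp1)=3>1 -> COPY to pp3. 4 ppages; refcounts: pp0:4 pp1:2 pp2:1 pp3:1
Op 6: write(P2, v1, 117). refcount(pp3)=1 -> write in place. 4 ppages; refcounts: pp0:4 pp1:2 pp2:1 pp3:1

yes yes no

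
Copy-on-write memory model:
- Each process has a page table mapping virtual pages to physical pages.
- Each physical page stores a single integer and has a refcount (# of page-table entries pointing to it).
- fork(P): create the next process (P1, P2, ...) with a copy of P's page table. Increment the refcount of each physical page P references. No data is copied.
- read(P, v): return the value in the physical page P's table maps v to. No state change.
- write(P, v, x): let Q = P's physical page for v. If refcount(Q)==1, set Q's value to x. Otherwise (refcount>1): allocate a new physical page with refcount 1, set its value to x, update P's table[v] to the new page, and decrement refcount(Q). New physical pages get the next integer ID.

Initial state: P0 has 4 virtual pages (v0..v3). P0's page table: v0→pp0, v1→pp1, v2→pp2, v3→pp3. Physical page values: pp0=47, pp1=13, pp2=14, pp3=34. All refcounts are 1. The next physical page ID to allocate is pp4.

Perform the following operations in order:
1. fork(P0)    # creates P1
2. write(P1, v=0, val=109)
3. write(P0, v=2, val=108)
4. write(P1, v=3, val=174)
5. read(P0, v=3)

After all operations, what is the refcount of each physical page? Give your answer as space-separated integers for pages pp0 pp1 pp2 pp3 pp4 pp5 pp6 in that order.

Op 1: fork(P0) -> P1. 4 ppages; refcounts: pp0:2 pp1:2 pp2:2 pp3:2
Op 2: write(P1, v0, 109). refcount(pp0)=2>1 -> COPY to pp4. 5 ppages; refcounts: pp0:1 pp1:2 pp2:2 pp3:2 pp4:1
Op 3: write(P0, v2, 108). refcount(pp2)=2>1 -> COPY to pp5. 6 ppages; refcounts: pp0:1 pp1:2 pp2:1 pp3:2 pp4:1 pp5:1
Op 4: write(P1, v3, 174). refcount(pp3)=2>1 -> COPY to pp6. 7 ppages; refcounts: pp0:1 pp1:2 pp2:1 pp3:1 pp4:1 pp5:1 pp6:1
Op 5: read(P0, v3) -> 34. No state change.

Answer: 1 2 1 1 1 1 1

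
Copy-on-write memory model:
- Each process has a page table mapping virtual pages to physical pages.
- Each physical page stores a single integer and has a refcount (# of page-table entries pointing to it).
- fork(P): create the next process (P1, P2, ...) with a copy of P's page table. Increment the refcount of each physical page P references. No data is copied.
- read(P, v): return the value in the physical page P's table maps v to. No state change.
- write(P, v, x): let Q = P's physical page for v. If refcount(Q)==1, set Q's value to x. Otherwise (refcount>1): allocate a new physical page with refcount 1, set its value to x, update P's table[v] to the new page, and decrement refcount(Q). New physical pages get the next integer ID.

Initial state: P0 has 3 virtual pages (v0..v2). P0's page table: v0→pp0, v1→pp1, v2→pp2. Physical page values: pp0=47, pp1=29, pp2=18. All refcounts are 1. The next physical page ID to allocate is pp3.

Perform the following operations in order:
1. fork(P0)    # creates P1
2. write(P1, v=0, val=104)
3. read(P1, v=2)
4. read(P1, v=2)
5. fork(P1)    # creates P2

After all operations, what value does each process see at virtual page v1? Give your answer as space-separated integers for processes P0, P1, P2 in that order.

Answer: 29 29 29

Derivation:
Op 1: fork(P0) -> P1. 3 ppages; refcounts: pp0:2 pp1:2 pp2:2
Op 2: write(P1, v0, 104). refcount(pp0)=2>1 -> COPY to pp3. 4 ppages; refcounts: pp0:1 pp1:2 pp2:2 pp3:1
Op 3: read(P1, v2) -> 18. No state change.
Op 4: read(P1, v2) -> 18. No state change.
Op 5: fork(P1) -> P2. 4 ppages; refcounts: pp0:1 pp1:3 pp2:3 pp3:2
P0: v1 -> pp1 = 29
P1: v1 -> pp1 = 29
P2: v1 -> pp1 = 29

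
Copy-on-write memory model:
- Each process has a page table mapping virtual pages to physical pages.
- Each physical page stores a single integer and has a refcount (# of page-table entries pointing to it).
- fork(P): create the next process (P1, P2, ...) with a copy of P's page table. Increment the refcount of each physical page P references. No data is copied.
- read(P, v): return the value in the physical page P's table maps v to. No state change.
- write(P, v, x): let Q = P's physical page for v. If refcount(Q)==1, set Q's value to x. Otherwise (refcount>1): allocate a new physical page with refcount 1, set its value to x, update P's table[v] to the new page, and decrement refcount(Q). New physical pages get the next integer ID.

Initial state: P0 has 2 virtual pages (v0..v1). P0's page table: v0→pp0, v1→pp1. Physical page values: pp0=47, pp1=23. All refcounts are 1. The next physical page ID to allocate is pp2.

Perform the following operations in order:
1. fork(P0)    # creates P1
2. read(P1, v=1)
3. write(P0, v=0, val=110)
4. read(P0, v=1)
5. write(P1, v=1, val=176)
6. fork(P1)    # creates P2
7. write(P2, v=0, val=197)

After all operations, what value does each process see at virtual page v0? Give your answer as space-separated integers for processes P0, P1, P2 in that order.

Op 1: fork(P0) -> P1. 2 ppages; refcounts: pp0:2 pp1:2
Op 2: read(P1, v1) -> 23. No state change.
Op 3: write(P0, v0, 110). refcount(pp0)=2>1 -> COPY to pp2. 3 ppages; refcounts: pp0:1 pp1:2 pp2:1
Op 4: read(P0, v1) -> 23. No state change.
Op 5: write(P1, v1, 176). refcount(pp1)=2>1 -> COPY to pp3. 4 ppages; refcounts: pp0:1 pp1:1 pp2:1 pp3:1
Op 6: fork(P1) -> P2. 4 ppages; refcounts: pp0:2 pp1:1 pp2:1 pp3:2
Op 7: write(P2, v0, 197). refcount(pp0)=2>1 -> COPY to pp4. 5 ppages; refcounts: pp0:1 pp1:1 pp2:1 pp3:2 pp4:1
P0: v0 -> pp2 = 110
P1: v0 -> pp0 = 47
P2: v0 -> pp4 = 197

Answer: 110 47 197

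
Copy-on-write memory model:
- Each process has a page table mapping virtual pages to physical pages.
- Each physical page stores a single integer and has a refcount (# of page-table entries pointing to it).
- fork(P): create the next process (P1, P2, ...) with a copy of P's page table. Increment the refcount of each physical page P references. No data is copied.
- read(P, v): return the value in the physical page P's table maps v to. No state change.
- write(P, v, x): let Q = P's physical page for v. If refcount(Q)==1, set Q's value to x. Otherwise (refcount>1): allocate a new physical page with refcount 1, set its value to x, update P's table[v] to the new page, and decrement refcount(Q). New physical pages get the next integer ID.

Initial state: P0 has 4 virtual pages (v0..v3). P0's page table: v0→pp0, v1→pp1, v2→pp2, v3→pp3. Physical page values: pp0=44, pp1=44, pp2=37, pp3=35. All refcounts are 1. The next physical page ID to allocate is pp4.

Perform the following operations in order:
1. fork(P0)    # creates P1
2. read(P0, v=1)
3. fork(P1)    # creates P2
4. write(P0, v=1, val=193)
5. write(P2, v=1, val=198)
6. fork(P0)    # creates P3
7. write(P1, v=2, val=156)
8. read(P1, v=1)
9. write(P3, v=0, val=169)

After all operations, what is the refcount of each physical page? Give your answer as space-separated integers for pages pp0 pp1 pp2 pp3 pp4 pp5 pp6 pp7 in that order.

Op 1: fork(P0) -> P1. 4 ppages; refcounts: pp0:2 pp1:2 pp2:2 pp3:2
Op 2: read(P0, v1) -> 44. No state change.
Op 3: fork(P1) -> P2. 4 ppages; refcounts: pp0:3 pp1:3 pp2:3 pp3:3
Op 4: write(P0, v1, 193). refcount(pp1)=3>1 -> COPY to pp4. 5 ppages; refcounts: pp0:3 pp1:2 pp2:3 pp3:3 pp4:1
Op 5: write(P2, v1, 198). refcount(pp1)=2>1 -> COPY to pp5. 6 ppages; refcounts: pp0:3 pp1:1 pp2:3 pp3:3 pp4:1 pp5:1
Op 6: fork(P0) -> P3. 6 ppages; refcounts: pp0:4 pp1:1 pp2:4 pp3:4 pp4:2 pp5:1
Op 7: write(P1, v2, 156). refcount(pp2)=4>1 -> COPY to pp6. 7 ppages; refcounts: pp0:4 pp1:1 pp2:3 pp3:4 pp4:2 pp5:1 pp6:1
Op 8: read(P1, v1) -> 44. No state change.
Op 9: write(P3, v0, 169). refcount(pp0)=4>1 -> COPY to pp7. 8 ppages; refcounts: pp0:3 pp1:1 pp2:3 pp3:4 pp4:2 pp5:1 pp6:1 pp7:1

Answer: 3 1 3 4 2 1 1 1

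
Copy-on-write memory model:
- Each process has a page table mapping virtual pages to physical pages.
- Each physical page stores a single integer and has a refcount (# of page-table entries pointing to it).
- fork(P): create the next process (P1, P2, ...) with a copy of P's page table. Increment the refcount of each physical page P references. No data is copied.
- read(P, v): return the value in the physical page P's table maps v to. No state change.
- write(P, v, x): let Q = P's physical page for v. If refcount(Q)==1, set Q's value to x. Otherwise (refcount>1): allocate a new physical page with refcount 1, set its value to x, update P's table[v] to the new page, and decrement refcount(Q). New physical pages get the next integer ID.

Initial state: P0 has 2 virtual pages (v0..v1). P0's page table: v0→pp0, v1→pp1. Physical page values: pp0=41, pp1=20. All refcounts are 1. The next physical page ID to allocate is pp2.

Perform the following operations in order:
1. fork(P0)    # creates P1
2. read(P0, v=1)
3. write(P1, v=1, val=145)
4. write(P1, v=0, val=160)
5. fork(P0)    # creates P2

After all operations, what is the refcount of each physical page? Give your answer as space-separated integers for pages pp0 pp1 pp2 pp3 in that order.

Op 1: fork(P0) -> P1. 2 ppages; refcounts: pp0:2 pp1:2
Op 2: read(P0, v1) -> 20. No state change.
Op 3: write(P1, v1, 145). refcount(pp1)=2>1 -> COPY to pp2. 3 ppages; refcounts: pp0:2 pp1:1 pp2:1
Op 4: write(P1, v0, 160). refcount(pp0)=2>1 -> COPY to pp3. 4 ppages; refcounts: pp0:1 pp1:1 pp2:1 pp3:1
Op 5: fork(P0) -> P2. 4 ppages; refcounts: pp0:2 pp1:2 pp2:1 pp3:1

Answer: 2 2 1 1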